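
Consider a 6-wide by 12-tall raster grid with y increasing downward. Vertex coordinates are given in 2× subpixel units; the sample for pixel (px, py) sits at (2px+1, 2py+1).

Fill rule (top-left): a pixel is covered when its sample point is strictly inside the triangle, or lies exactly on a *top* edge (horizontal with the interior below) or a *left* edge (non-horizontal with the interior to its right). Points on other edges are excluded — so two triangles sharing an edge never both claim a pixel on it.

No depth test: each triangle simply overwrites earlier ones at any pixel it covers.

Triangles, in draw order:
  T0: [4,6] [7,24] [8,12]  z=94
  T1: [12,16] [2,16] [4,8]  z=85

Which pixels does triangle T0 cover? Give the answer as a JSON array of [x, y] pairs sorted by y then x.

T0:
  2·area = 54  (B↔C swapped to make it positive)
  edge (4, 6)→(8, 12): d=(4,6) right/bottom  bias=-1
  edge (8, 12)→(7, 24): d=(-1,12) right/bottom  bias=-1
  edge (7, 24)→(4, 6): d=(-3,-18) top-left  bias=+0
    (2,4)@(5, 9): e=[6,39,9] → #
    (3,4)@(7, 9): e=[-6,15,45] → ·
    (2,5)@(5, 11): e=[14,37,3] → #
    (3,5)@(7, 11): e=[2,13,39] → #
    (4,5)@(9, 11): e=[-10,-11,75] → ·
    (2,6)@(5, 13): e=[22,35,-3] → ·
    (3,6)@(7, 13): e=[10,11,33] → #
    (4,6)@(9, 13): e=[-2,-13,69] → ·
    (3,7)@(7, 15): e=[18,9,27] → #
    (4,7)@(9, 15): e=[6,-15,63] → ·
    (3,8)@(7, 17): e=[26,7,21] → #
    (4,8)@(9, 17): e=[14,-17,57] → ·
  covered (9 px):
    · · · · · ·
    · · · · · ·
    · · · · · ·
    · · · · · ·
    · · # · · ·
    · · # # · ·
    · · · # · ·
    · · · # · ·
    · · · # · ·
    · · · # · ·
    · · · # · ·
    · · · # · ·
T1:
  2·area = 80
  edge (12, 16)→(2, 16): d=(-10,0) right/bottom  bias=-1
  edge (2, 16)→(4, 8): d=(2,-8) top-left  bias=+0
  edge (4, 8)→(12, 16): d=(8,8) right/bottom  bias=-1
    (0,2)@(1, 5): e=[110,-30,0] → ·  [on edge]
    (1,3)@(3, 7): e=[90,-10,0] → ·  [on edge]
    (2,4)@(5, 9): e=[70,10,0] → ·  [on edge]
    (2,5)@(5, 11): e=[50,14,16] → #
    (3,5)@(7, 11): e=[50,30,0] → ·  [on edge]
    (1,6)@(3, 13): e=[30,2,48] → #
    (3,6)@(7, 13): e=[30,34,16] → #
    (4,6)@(9, 13): e=[30,50,0] → ·  [on edge]
    (1,7)@(3, 15): e=[10,6,64] → #
    (4,7)@(9, 15): e=[10,54,16] → #
    (5,7)@(11, 15): e=[10,70,0] → ·  [on edge]
    (1,8)@(3, 17): e=[-10,10,80] → ·
  covered (8 px):
    · · · · · ·
    · · · · · ·
    · · · · · ·
    · · · · · ·
    · · · · · ·
    · · # · · ·
    · # # # · ·
    · # # # # ·
    · · · · · ·
    · · · · · ·
    · · · · · ·
    · · · · · ·

Final: [[2,4],[2,5],[3,5],[3,6],[3,7],[3,8],[3,9],[3,10],[3,11]]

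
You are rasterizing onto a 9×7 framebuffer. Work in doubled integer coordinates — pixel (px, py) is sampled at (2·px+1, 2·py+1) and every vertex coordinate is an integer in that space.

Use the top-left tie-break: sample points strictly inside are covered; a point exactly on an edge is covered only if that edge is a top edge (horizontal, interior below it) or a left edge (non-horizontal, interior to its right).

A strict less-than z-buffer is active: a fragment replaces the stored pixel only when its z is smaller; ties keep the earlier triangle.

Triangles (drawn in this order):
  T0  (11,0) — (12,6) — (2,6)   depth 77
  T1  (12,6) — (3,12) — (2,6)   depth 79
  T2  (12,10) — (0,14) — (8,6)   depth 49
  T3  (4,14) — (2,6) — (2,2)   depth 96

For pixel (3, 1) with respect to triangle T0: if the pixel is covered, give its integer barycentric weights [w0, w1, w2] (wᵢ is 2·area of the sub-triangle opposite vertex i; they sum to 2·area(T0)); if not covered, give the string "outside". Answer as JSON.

T0:
  2·area = 60
  edge (11, 0)→(12, 6): d=(1,6) right/bottom  bias=-1
  edge (12, 6)→(2, 6): d=(-10,0) right/bottom  bias=-1
  edge (2, 6)→(11, 0): d=(9,-6) top-left  bias=+0
    (5,0)@(11, 1): e=[1,50,9] → █
    (6,0)@(13, 1): e=[-11,50,21] → ·
    (3,1)@(7, 3): e=[27,30,3] → █
    (4,1)@(9, 3): e=[15,30,15] → █
    (6,1)@(13, 3): e=[-9,30,39] → ·
    (2,2)@(5, 5): e=[41,10,9] → █
    (6,2)@(13, 5): e=[-7,10,57] → ·
    (2,3)@(5, 7): e=[43,-10,27] → ·
    (3,3)@(7, 7): e=[31,-10,39] → ·
    (4,3)@(9, 7): e=[19,-10,51] → ·
    (5,3)@(11, 7): e=[7,-10,63] → ·
  covered (8 px):
    · · · · · █ · · ·
    · · · █ █ █ · · ·
    · · █ █ █ █ · · ·
    · · · · · · · · ·
    · · · · · · · · ·
    · · · · · · · · ·
    · · · · · · · · ·
T1:
  2·area = 60
  edge (12, 6)→(3, 12): d=(-9,6) right/bottom  bias=-1
  edge (3, 12)→(2, 6): d=(-1,-6) top-left  bias=+0
  edge (2, 6)→(12, 6): d=(10,0) top-left  bias=+0
    (1,3)@(3, 7): e=[45,5,10] → █
    (2,3)@(5, 7): e=[33,17,10] → █
    (3,3)@(7, 7): e=[21,29,10] → █
    (4,3)@(9, 7): e=[9,41,10] → █
    (5,3)@(11, 7): e=[-3,53,10] → ·
    (1,4)@(3, 9): e=[27,3,30] → █
    (4,4)@(9, 9): e=[-9,39,30] → ·
    (1,5)@(3, 11): e=[9,1,50] → █
    (2,5)@(5, 11): e=[-3,13,50] → ·
    (3,5)@(7, 11): e=[-15,25,50] → ·
    (1,6)@(3, 13): e=[-9,-1,70] → ·
  covered (8 px):
    · · · · · · · · ·
    · · · · · · · · ·
    · · · · · · · · ·
    · █ █ █ █ · · · ·
    · █ █ █ · · · · ·
    · █ · · · · · · ·
    · · · · · · · · ·
T2:
  2·area = 64
  edge (12, 10)→(0, 14): d=(-12,4) right/bottom  bias=-1
  edge (0, 14)→(8, 6): d=(8,-8) top-left  bias=+0
  edge (8, 6)→(12, 10): d=(4,4) right/bottom  bias=-1
    (1,0)@(3, 1): e=[144,-80,0] → ·  [on edge]
    (6,0)@(13, 1): e=[104,0,-40] → ·  [on edge]
    (2,1)@(5, 3): e=[112,-48,0] → ·  [on edge]
    (5,1)@(11, 3): e=[88,0,-24] → ·  [on edge]
    (3,2)@(7, 5): e=[80,-16,0] → ·  [on edge]
    (4,2)@(9, 5): e=[72,0,-8] → ·  [on edge]
    (3,3)@(7, 7): e=[56,0,8] → █  [on edge]
    (4,3)@(9, 7): e=[48,16,0] → ·  [on edge]
    (2,4)@(5, 9): e=[40,0,24] → █  [on edge]
    (4,4)@(9, 9): e=[24,32,8] → █
    (5,4)@(11, 9): e=[16,48,0] → ·  [on edge]
    (7,4)@(15, 9): e=[0,80,-16] → ·  [on edge]
    (1,5)@(3, 11): e=[24,0,40] → █  [on edge]
    (4,5)@(9, 11): e=[0,48,16] → ·  [on edge]
    (6,5)@(13, 11): e=[-16,80,0] → ·  [on edge]
    (0,6)@(1, 13): e=[8,0,56] → █  [on edge]
    (1,6)@(3, 13): e=[0,16,48] → ·  [on edge]
    (7,6)@(15, 13): e=[-48,112,0] → ·  [on edge]
  covered (8 px):
    · · · · · · · · ·
    · · · · · · · · ·
    · · · · · · · · ·
    · · · █ · · · · ·
    · · █ █ █ · · · ·
    · █ █ █ · · · · ·
    █ · · · · · · · ·
T3:
  2·area = 8
  edge (4, 14)→(2, 6): d=(-2,-8) top-left  bias=+0
  edge (2, 6)→(2, 2): d=(0,-4) top-left  bias=+0
  edge (2, 2)→(4, 14): d=(2,12) right/bottom  bias=-1
    (1,4)@(3, 9): e=[2,4,2] → █
    (2,4)@(5, 9): e=[18,12,-22] → ·
    (1,5)@(3, 11): e=[-2,4,6] → ·
  covered (1 px):
    · · · · · · · · ·
    · · · · · · · · ·
    · · · · · · · · ·
    · · · · · · · · ·
    · █ · · · · · · ·
    · · · · · · · · ·
    · · · · · · · · ·

Answer: [30,3,27]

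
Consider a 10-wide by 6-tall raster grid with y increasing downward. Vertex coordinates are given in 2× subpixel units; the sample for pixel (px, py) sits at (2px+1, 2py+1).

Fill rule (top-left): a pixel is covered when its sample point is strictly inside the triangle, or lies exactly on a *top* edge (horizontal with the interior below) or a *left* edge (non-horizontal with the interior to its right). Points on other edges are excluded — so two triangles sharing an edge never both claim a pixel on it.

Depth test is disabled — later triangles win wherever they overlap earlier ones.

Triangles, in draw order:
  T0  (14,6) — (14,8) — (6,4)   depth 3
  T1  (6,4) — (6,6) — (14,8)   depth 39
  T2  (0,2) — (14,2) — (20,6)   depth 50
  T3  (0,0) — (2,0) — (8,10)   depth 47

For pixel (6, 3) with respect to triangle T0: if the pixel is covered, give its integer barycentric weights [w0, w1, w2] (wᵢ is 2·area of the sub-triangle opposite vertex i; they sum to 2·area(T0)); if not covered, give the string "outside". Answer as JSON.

T0:
  2·area = 16
  edge (14, 6)→(14, 8): d=(0,2) right/bottom  bias=-1
  edge (14, 8)→(6, 4): d=(-8,-4) top-left  bias=+0
  edge (6, 4)→(14, 6): d=(8,2) right/bottom  bias=-1
    (4,2)@(9, 5): e=[10,4,2] → #
    (5,2)@(11, 5): e=[6,12,-2] → ·
    (4,3)@(9, 7): e=[10,-12,18] → ·
    (6,3)@(13, 7): e=[2,4,10] → #
    (7,3)@(15, 7): e=[-2,12,6] → ·
    (6,4)@(13, 9): e=[2,-12,26] → ·
  covered (2 px):
    · · · · · · · · · ·
    · · · · · · · · · ·
    · · · · # · · · · ·
    · · · · · · # · · ·
    · · · · · · · · · ·
    · · · · · · · · · ·
T1:
  2·area = 16  (B↔C swapped to make it positive)
  edge (6, 4)→(14, 8): d=(8,4) right/bottom  bias=-1
  edge (14, 8)→(6, 6): d=(-8,-2) top-left  bias=+0
  edge (6, 6)→(6, 4): d=(0,-2) top-left  bias=+0
    (3,2)@(7, 5): e=[4,10,2] → #
    (4,2)@(9, 5): e=[-4,14,6] → ·
    (3,3)@(7, 7): e=[20,-6,2] → ·
    (5,3)@(11, 7): e=[4,2,10] → #
    (6,3)@(13, 7): e=[-4,6,14] → ·
    (5,4)@(11, 9): e=[20,-14,10] → ·
  covered (2 px):
    · · · · · · · · · ·
    · · · · · · · · · ·
    · · · # · · · · · ·
    · · · · · # · · · ·
    · · · · · · · · · ·
    · · · · · · · · · ·
T2:
  2·area = 56
  edge (0, 2)→(14, 2): d=(14,0) top-left  bias=+0
  edge (14, 2)→(20, 6): d=(6,4) right/bottom  bias=-1
  edge (20, 6)→(0, 2): d=(-20,-4) top-left  bias=+0
    (2,1)@(5, 3): e=[14,42,0] → #  [on edge]
    (3,1)@(7, 3): e=[14,34,8] → #
    (4,1)@(9, 3): e=[14,26,16] → #
    (5,1)@(11, 3): e=[14,18,24] → #
    (6,1)@(13, 3): e=[14,10,32] → #
    (7,1)@(15, 3): e=[14,2,40] → #
    (8,1)@(17, 3): e=[14,-6,48] → ·
    (2,2)@(5, 5): e=[42,54,-40] → ·
    (3,2)@(7, 5): e=[42,46,-32] → ·
    (4,2)@(9, 5): e=[42,38,-24] → ·
    (5,2)@(11, 5): e=[42,30,-16] → ·
    (6,2)@(13, 5): e=[42,22,-8] → ·
    (7,2)@(15, 5): e=[42,14,0] → #  [on edge]
  covered (8 px):
    · · · · · · · · · ·
    · · # # # # # # · ·
    · · · · · · · # # ·
    · · · · · · · · · ·
    · · · · · · · · · ·
    · · · · · · · · · ·
T3:
  2·area = 20
  edge (0, 0)→(2, 0): d=(2,0) top-left  bias=+0
  edge (2, 0)→(8, 10): d=(6,10) right/bottom  bias=-1
  edge (8, 10)→(0, 0): d=(-8,-10) top-left  bias=+0
    (0,0)@(1, 1): e=[2,16,2] → #
    (1,0)@(3, 1): e=[2,-4,22] → ·
    (0,1)@(1, 3): e=[6,28,-14] → ·
    (1,1)@(3, 3): e=[6,8,6] → #
    (2,1)@(5, 3): e=[6,-12,26] → ·
    (1,2)@(3, 5): e=[10,20,-10] → ·
    (2,2)@(5, 5): e=[10,0,10] → ·  [on edge]
  covered (2 px):
    # · · · · · · · · ·
    · # · · · · · · · ·
    · · · · · · · · · ·
    · · · · · · · · · ·
    · · · · · · · · · ·
    · · · · · · · · · ·

Final: [4,10,2]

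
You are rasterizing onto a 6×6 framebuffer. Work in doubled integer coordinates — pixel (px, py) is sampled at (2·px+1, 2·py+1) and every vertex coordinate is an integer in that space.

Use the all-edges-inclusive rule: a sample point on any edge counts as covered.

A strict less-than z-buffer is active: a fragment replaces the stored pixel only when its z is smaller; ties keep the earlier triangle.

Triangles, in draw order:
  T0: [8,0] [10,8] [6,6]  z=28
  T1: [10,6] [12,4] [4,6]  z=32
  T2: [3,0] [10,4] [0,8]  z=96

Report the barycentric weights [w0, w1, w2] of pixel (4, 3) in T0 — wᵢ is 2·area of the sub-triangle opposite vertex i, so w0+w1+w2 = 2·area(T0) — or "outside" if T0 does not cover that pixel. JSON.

T0:
  2·area = 28
  edge (8, 0)→(10, 8): d=(2,8) inclusive
  edge (10, 8)→(6, 6): d=(-4,-2) inclusive
  edge (6, 6)→(8, 0): d=(2,-6) inclusive
    (3,1)@(7, 3): e=[14,14,0] → X  [on edge]
    (4,1)@(9, 3): e=[-2,18,12] → .
    (3,2)@(7, 5): e=[18,6,4] → X
    (4,2)@(9, 5): e=[2,10,16] → X
    (5,2)@(11, 5): e=[-14,14,28] → .
    (3,3)@(7, 7): e=[22,-2,8] → .
    (4,3)@(9, 7): e=[6,2,20] → X
    (5,3)@(11, 7): e=[-10,6,32] → .
    (2,4)@(5, 9): e=[42,-14,0] → .  [on edge]
    (4,4)@(9, 9): e=[10,-6,24] → .
  covered (4 px):
    . . . . . .
    . . . X . .
    . . . X X .
    . . . . X .
    . . . . . .
    . . . . . .
T1:
  2·area = 12  (B↔C swapped to make it positive)
  edge (10, 6)→(4, 6): d=(-6,0) inclusive
  edge (4, 6)→(12, 4): d=(8,-2) inclusive
  edge (12, 4)→(10, 6): d=(-2,2) inclusive
    (4,2)@(9, 5): e=[6,2,4] → X
    (5,2)@(11, 5): e=[6,6,0] → X  [on edge]
    (4,3)@(9, 7): e=[-6,18,0] → .  [on edge]
    (5,3)@(11, 7): e=[-6,22,-4] → .
    (3,4)@(7, 9): e=[-18,30,0] → .  [on edge]
    (2,5)@(5, 11): e=[-30,42,0] → .  [on edge]
  covered (2 px):
    . . . . . .
    . . . . . .
    . . . . X X
    . . . . . .
    . . . . . .
    . . . . . .
T2:
  2·area = 68
  edge (3, 0)→(10, 4): d=(7,4) inclusive
  edge (10, 4)→(0, 8): d=(-10,4) inclusive
  edge (0, 8)→(3, 0): d=(3,-8) inclusive
    (1,0)@(3, 1): e=[7,58,3] → X
    (2,0)@(5, 1): e=[-1,50,19] → .
    (1,1)@(3, 3): e=[21,38,9] → X
    (2,1)@(5, 3): e=[13,30,25] → X
    (3,1)@(7, 3): e=[5,22,41] → X
    (4,1)@(9, 3): e=[-3,14,57] → .
    (1,2)@(3, 5): e=[35,18,15] → X
    (4,2)@(9, 5): e=[11,-6,63] → .
    (0,3)@(1, 7): e=[57,6,5] → X
    (1,3)@(3, 7): e=[49,-2,21] → .
    (2,3)@(5, 7): e=[41,-10,37] → .
    (3,3)@(7, 7): e=[33,-18,53] → .
  covered (8 px):
    . X . . . .
    . X X X . .
    . X X X . .
    X . . . . .
    . . . . . .
    . . . . . .

Result: [2,20,6]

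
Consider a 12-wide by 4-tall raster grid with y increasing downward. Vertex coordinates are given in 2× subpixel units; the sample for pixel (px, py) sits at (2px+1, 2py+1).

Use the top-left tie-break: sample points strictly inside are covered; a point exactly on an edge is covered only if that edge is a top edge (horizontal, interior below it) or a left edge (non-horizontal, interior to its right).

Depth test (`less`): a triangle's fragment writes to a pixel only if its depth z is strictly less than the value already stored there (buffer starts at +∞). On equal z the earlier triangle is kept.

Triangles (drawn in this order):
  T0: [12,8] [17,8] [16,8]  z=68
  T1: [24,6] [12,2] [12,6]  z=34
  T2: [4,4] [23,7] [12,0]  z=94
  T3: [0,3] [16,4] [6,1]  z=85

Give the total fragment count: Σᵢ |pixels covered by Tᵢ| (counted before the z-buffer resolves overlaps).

T0:
  degenerate (2·area = 0) — covers nothing
T1:
  2·area = 48  (B↔C swapped to make it positive)
  edge (24, 6)→(12, 6): d=(-12,0) right/bottom  bias=-1
  edge (12, 6)→(12, 2): d=(0,-4) top-left  bias=+0
  edge (12, 2)→(24, 6): d=(12,4) right/bottom  bias=-1
    (4,0)@(9, 1): e=[60,-12,0] → ·  [on edge]
    (6,1)@(13, 3): e=[36,4,8] → #
    (7,1)@(15, 3): e=[36,12,0] → ·  [on edge]
    (6,2)@(13, 5): e=[12,4,32] → #
    (7,2)@(15, 5): e=[12,12,24] → #
    (8,2)@(17, 5): e=[12,20,16] → #
    (9,2)@(19, 5): e=[12,28,8] → #
    (10,2)@(21, 5): e=[12,36,0] → ·  [on edge]
    (6,3)@(13, 7): e=[-12,4,56] → ·
    (7,3)@(15, 7): e=[-12,12,48] → ·
    (8,3)@(17, 7): e=[-12,20,40] → ·
    (9,3)@(19, 7): e=[-12,28,32] → ·
  covered (5 px):
    · · · · · · · · · · · ·
    · · · · · · # · · · · ·
    · · · · · · # # # # · ·
    · · · · · · · · · · · ·
T2:
  2·area = 100  (B↔C swapped to make it positive)
  edge (4, 4)→(12, 0): d=(8,-4) top-left  bias=+0
  edge (12, 0)→(23, 7): d=(11,7) right/bottom  bias=-1
  edge (23, 7)→(4, 4): d=(-19,-3) top-left  bias=+0
    (5,0)@(11, 1): e=[4,18,78] → #
    (6,0)@(13, 1): e=[12,4,84] → #
    (7,0)@(15, 1): e=[20,-10,90] → ·
    (3,1)@(7, 3): e=[4,68,28] → #
    (4,1)@(9, 3): e=[12,54,34] → #
    (7,1)@(15, 3): e=[36,12,52] → #
    (8,1)@(17, 3): e=[44,-2,58] → ·
    (3,2)@(7, 5): e=[20,90,-10] → ·
    (4,2)@(9, 5): e=[28,76,-4] → ·
    (5,2)@(11, 5): e=[36,62,2] → #
    (8,2)@(17, 5): e=[60,20,20] → #
    (9,2)@(19, 5): e=[68,6,26] → #
    (11,3)@(23, 7): e=[100,0,0] → ·  [on edge]
  covered (12 px):
    · · · · · # # · · · · ·
    · · · # # # # # · · · ·
    · · · · · # # # # # · ·
    · · · · · · · · · · · ·
T3:
  2·area = 38  (B↔C swapped to make it positive)
  edge (0, 3)→(6, 1): d=(6,-2) top-left  bias=+0
  edge (6, 1)→(16, 4): d=(10,3) right/bottom  bias=-1
  edge (16, 4)→(0, 3): d=(-16,-1) top-left  bias=+0
    (0,1)@(1, 3): e=[2,35,1] → #
    (1,1)@(3, 3): e=[6,29,3] → #
    (2,1)@(5, 3): e=[10,23,5] → #
    (3,1)@(7, 3): e=[14,17,7] → #
    (4,1)@(9, 3): e=[18,11,9] → #
    (5,1)@(11, 3): e=[22,5,11] → #
    (6,1)@(13, 3): e=[26,-1,13] → ·
    (0,2)@(1, 5): e=[14,55,-31] → ·
    (1,2)@(3, 5): e=[18,49,-29] → ·
    (2,2)@(5, 5): e=[22,43,-27] → ·
    (3,2)@(7, 5): e=[26,37,-25] → ·
    (4,2)@(9, 5): e=[30,31,-23] → ·
  covered (6 px):
    · · · · · · · · · · · ·
    # # # # # # · · · · · ·
    · · · · · · · · · · · ·
    · · · · · · · · · · · ·

Answer: 23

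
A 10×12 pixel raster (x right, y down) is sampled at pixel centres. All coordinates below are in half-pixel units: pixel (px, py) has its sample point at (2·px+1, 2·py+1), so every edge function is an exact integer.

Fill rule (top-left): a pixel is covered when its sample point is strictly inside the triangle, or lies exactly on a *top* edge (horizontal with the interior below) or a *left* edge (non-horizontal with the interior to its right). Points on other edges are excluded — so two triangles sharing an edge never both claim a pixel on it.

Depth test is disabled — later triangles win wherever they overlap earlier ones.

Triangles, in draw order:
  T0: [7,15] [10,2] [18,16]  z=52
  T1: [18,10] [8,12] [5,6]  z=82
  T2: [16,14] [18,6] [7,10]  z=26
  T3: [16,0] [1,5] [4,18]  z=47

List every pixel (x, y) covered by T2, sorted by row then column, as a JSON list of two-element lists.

T0:
  2·area = 146
  edge (7, 15)→(10, 2): d=(3,-13) top-left  bias=+0
  edge (10, 2)→(18, 16): d=(8,14) right/bottom  bias=-1
  edge (18, 16)→(7, 15): d=(-11,-1) top-left  bias=+0
    (5,2)@(11, 5): e=[22,10,114] → █
    (6,2)@(13, 5): e=[48,-18,116] → ·
    (4,3)@(9, 7): e=[2,54,90] → █
    (6,3)@(13, 7): e=[54,-2,94] → ·
    (4,4)@(9, 9): e=[8,70,68] → █
    (6,4)@(13, 9): e=[60,14,72] → █
    (7,4)@(15, 9): e=[86,-14,74] → ·
    (4,5)@(9, 11): e=[14,86,46] → █
    (7,5)@(15, 11): e=[92,2,52] → █
    (8,5)@(17, 11): e=[118,-26,54] → ·
    (4,6)@(9, 13): e=[20,102,24] → █
    (8,6)@(17, 13): e=[124,-10,32] → ·
    (3,7)@(7, 15): e=[0,146,0] → █  [on edge]
  covered (20 px):
    · · · · · · · · · ·
    · · · · · · · · · ·
    · · · · · █ · · · ·
    · · · · █ █ · · · ·
    · · · · █ █ █ · · ·
    · · · · █ █ █ █ · ·
    · · · · █ █ █ █ · ·
    · · · █ █ █ █ █ █ ·
    · · · · · · · · · ·
    · · · · · · · · · ·
    · · · · · · · · · ·
    · · · · · · · · · ·
T1:
  2·area = 66
  edge (18, 10)→(8, 12): d=(-10,2) right/bottom  bias=-1
  edge (8, 12)→(5, 6): d=(-3,-6) top-left  bias=+0
  edge (5, 6)→(18, 10): d=(13,4) right/bottom  bias=-1
    (3,3)@(7, 7): e=[52,9,5] → █
    (4,3)@(9, 7): e=[48,21,-3] → ·
    (3,4)@(7, 9): e=[32,3,31] → █
    (4,4)@(9, 9): e=[28,15,23] → █
    (5,4)@(11, 9): e=[24,27,15] → █
    (6,4)@(13, 9): e=[20,39,7] → █
    (7,4)@(15, 9): e=[16,51,-1] → ·
    (3,5)@(7, 11): e=[12,-3,57] → ·
    (4,5)@(9, 11): e=[8,9,49] → █
    (6,5)@(13, 11): e=[0,33,33] → ·  [on edge]
    (1,6)@(3, 13): e=[0,-33,99] → ·  [on edge]
    (4,6)@(9, 13): e=[-12,3,75] → ·
  covered (7 px):
    · · · · · · · · · ·
    · · · · · · · · · ·
    · · · · · · · · · ·
    · · · █ · · · · · ·
    · · · █ █ █ █ · · ·
    · · · · █ █ · · · ·
    · · · · · · · · · ·
    · · · · · · · · · ·
    · · · · · · · · · ·
    · · · · · · · · · ·
    · · · · · · · · · ·
    · · · · · · · · · ·
T2:
  2·area = 80  (B↔C swapped to make it positive)
  edge (16, 14)→(7, 10): d=(-9,-4) top-left  bias=+0
  edge (7, 10)→(18, 6): d=(11,-4) top-left  bias=+0
  edge (18, 6)→(16, 14): d=(-2,8) right/bottom  bias=-1
    (8,3)@(17, 7): e=[67,7,6] → █
    (9,3)@(19, 7): e=[75,15,-10] → ·
    (5,4)@(11, 9): e=[25,5,50] → █
    (6,4)@(13, 9): e=[33,13,34] → █
    (7,4)@(15, 9): e=[41,21,18] → █
    (9,4)@(19, 9): e=[57,37,-14] → ·
    (5,5)@(11, 11): e=[7,27,46] → █
    (8,5)@(17, 11): e=[31,51,-2] → ·
    (5,6)@(11, 13): e=[-11,49,42] → ·
    (6,6)@(13, 13): e=[-3,57,26] → ·
    (7,6)@(15, 13): e=[5,65,10] → █
    (8,6)@(17, 13): e=[13,73,-6] → ·
  covered (9 px):
    · · · · · · · · · ·
    · · · · · · · · · ·
    · · · · · · · · · ·
    · · · · · · · · █ ·
    · · · · · █ █ █ █ ·
    · · · · · █ █ █ · ·
    · · · · · · · █ · ·
    · · · · · · · · · ·
    · · · · · · · · · ·
    · · · · · · · · · ·
    · · · · · · · · · ·
    · · · · · · · · · ·
T3:
  2·area = 210  (B↔C swapped to make it positive)
  edge (16, 0)→(4, 18): d=(-12,18) right/bottom  bias=-1
  edge (4, 18)→(1, 5): d=(-3,-13) top-left  bias=+0
  edge (1, 5)→(16, 0): d=(15,-5) top-left  bias=+0
    (6,0)@(13, 1): e=[42,168,0] → █  [on edge]
    (7,0)@(15, 1): e=[6,194,10] → █
    (8,0)@(17, 1): e=[-30,220,20] → ·
    (3,1)@(7, 3): e=[126,84,0] → █  [on edge]
    (4,1)@(9, 3): e=[90,110,10] → █
    (5,1)@(11, 3): e=[54,136,20] → █
    (7,1)@(15, 3): e=[-18,188,40] → ·
    (0,2)@(1, 5): e=[210,0,0] → █  [on edge]
    (1,2)@(3, 5): e=[174,26,10] → █
    (2,2)@(5, 5): e=[138,52,20] → █
    (6,2)@(13, 5): e=[-6,156,60] → ·
    (0,3)@(1, 7): e=[186,-6,30] → ·
  covered (28 px):
    · · · · · · █ █ · ·
    · · · █ █ █ █ · · ·
    █ █ █ █ █ █ · · · ·
    · █ █ █ █ █ · · · ·
    · █ █ █ █ · · · · ·
    · █ █ █ · · · · · ·
    · █ █ █ · · · · · ·
    · · █ · · · · · · ·
    · · · · · · · · · ·
    · · · · · · · · · ·
    · · · · · · · · · ·
    · · · · · · · · · ·

Final: [[8,3],[5,4],[6,4],[7,4],[8,4],[5,5],[6,5],[7,5],[7,6]]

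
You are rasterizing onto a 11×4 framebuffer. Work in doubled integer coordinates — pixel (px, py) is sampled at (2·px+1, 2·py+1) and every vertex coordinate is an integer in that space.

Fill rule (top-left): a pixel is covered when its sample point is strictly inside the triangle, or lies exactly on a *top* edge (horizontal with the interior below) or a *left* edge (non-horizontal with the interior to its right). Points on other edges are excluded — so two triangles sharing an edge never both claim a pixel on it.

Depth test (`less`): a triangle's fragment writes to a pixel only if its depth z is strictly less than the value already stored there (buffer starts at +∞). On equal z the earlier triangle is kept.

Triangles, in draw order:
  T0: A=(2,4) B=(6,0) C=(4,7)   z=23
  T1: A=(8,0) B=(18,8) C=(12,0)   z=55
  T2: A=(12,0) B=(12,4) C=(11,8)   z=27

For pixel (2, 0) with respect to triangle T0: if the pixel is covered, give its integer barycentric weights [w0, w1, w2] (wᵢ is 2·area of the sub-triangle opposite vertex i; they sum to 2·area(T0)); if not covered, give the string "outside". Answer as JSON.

T0:
  2·area = 20
  edge (2, 4)→(6, 0): d=(4,-4) top-left  bias=+0
  edge (6, 0)→(4, 7): d=(-2,7) right/bottom  bias=-1
  edge (4, 7)→(2, 4): d=(-2,-3) top-left  bias=+0
    (2,0)@(5, 1): e=[0,5,15] → X  [on edge]
    (3,0)@(7, 1): e=[8,-9,21] → .
    (1,1)@(3, 3): e=[0,15,5] → X  [on edge]
    (3,1)@(7, 3): e=[16,-13,17] → .
    (0,2)@(1, 5): e=[0,25,-5] → .  [on edge]
    (1,2)@(3, 5): e=[8,11,1] → X
    (2,2)@(5, 5): e=[16,-3,7] → .
    (1,3)@(3, 7): e=[16,7,-3] → .
  covered (4 px):
    . . X . . . . . . . .
    . X X . . . . . . . .
    . X . . . . . . . . .
    . . . . . . . . . . .
T1:
  2·area = 32  (B↔C swapped to make it positive)
  edge (8, 0)→(12, 0): d=(4,0) top-left  bias=+0
  edge (12, 0)→(18, 8): d=(6,8) right/bottom  bias=-1
  edge (18, 8)→(8, 0): d=(-10,-8) top-left  bias=+0
    (5,0)@(11, 1): e=[4,14,14] → X
    (6,0)@(13, 1): e=[4,-2,30] → .
    (5,1)@(11, 3): e=[12,26,-6] → .
    (6,1)@(13, 3): e=[12,10,10] → X
    (7,1)@(15, 3): e=[12,-6,26] → .
    (6,2)@(13, 5): e=[20,22,-10] → .
    (7,2)@(15, 5): e=[20,6,6] → X
    (8,2)@(17, 5): e=[20,-10,22] → .
    (7,3)@(15, 7): e=[28,18,-14] → .
    (8,3)@(17, 7): e=[28,2,2] → X
    (9,3)@(19, 7): e=[28,-14,18] → .
  covered (4 px):
    . . . . . X . . . . .
    . . . . . . X . . . .
    . . . . . . . X . . .
    . . . . . . . . X . .
T2:
  2·area = 4
  edge (12, 0)→(12, 4): d=(0,4) right/bottom  bias=-1
  edge (12, 4)→(11, 8): d=(-1,4) right/bottom  bias=-1
  edge (11, 8)→(12, 0): d=(1,-8) top-left  bias=+0
  covered (0 px):
    . . . . . . . . . . .
    . . . . . . . . . . .
    . . . . . . . . . . .
    . . . . . . . . . . .

Answer: [5,15,0]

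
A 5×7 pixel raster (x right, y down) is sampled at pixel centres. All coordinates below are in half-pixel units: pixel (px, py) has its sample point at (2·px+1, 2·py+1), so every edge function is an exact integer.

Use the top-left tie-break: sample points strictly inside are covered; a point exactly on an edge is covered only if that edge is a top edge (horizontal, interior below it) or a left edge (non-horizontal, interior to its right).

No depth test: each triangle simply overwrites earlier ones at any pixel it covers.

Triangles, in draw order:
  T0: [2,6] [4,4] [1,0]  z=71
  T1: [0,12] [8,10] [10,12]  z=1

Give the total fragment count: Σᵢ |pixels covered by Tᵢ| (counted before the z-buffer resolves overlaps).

T0:
  2·area = 14  (B↔C swapped to make it positive)
  edge (2, 6)→(1, 0): d=(-1,-6) top-left  bias=+0
  edge (1, 0)→(4, 4): d=(3,4) right/bottom  bias=-1
  edge (4, 4)→(2, 6): d=(-2,2) right/bottom  bias=-1
    (3,0)@(7, 1): e=[35,-21,0] → ·  [on edge]
    (1,1)@(3, 3): e=[9,1,4] → █
    (2,1)@(5, 3): e=[21,-7,0] → ·  [on edge]
    (1,2)@(3, 5): e=[7,7,0] → ·  [on edge]
    (0,3)@(1, 7): e=[-7,21,0] → ·  [on edge]
  covered (1 px):
    · · · · ·
    · █ · · ·
    · · · · ·
    · · · · ·
    · · · · ·
    · · · · ·
    · · · · ·
T1:
  2·area = 20
  edge (0, 12)→(8, 10): d=(8,-2) top-left  bias=+0
  edge (8, 10)→(10, 12): d=(2,2) right/bottom  bias=-1
  edge (10, 12)→(0, 12): d=(-10,0) right/bottom  bias=-1
    (0,1)@(1, 3): e=[-70,0,90] → ·  [on edge]
    (1,2)@(3, 5): e=[-50,0,70] → ·  [on edge]
    (2,3)@(5, 7): e=[-30,0,50] → ·  [on edge]
    (3,4)@(7, 9): e=[-10,0,30] → ·  [on edge]
    (2,5)@(5, 11): e=[2,8,10] → █
    (3,5)@(7, 11): e=[6,4,10] → █
    (4,5)@(9, 11): e=[10,0,10] → ·  [on edge]
    (2,6)@(5, 13): e=[18,12,-10] → ·
    (3,6)@(7, 13): e=[22,8,-10] → ·
  covered (2 px):
    · · · · ·
    · · · · ·
    · · · · ·
    · · · · ·
    · · · · ·
    · · █ █ ·
    · · · · ·

Answer: 3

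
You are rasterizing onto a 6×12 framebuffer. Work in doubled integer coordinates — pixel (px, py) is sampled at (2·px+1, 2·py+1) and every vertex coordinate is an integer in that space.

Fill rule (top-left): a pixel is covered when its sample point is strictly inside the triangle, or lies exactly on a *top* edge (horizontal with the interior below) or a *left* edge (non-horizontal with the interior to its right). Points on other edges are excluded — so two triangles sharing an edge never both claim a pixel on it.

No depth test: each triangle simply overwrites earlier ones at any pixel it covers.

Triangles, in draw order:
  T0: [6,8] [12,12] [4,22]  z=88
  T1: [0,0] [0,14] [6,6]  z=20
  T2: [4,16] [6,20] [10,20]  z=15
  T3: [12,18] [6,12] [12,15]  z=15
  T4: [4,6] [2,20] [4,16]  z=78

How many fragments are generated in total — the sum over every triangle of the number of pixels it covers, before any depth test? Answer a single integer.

T0:
  2·area = 92
  edge (6, 8)→(12, 12): d=(6,4) right/bottom  bias=-1
  edge (12, 12)→(4, 22): d=(-8,10) right/bottom  bias=-1
  edge (4, 22)→(6, 8): d=(2,-14) top-left  bias=+0
    (3,0)@(7, 1): e=[-46,138,0] → ·  [on edge]
    (3,4)@(7, 9): e=[2,74,16] → █
    (4,4)@(9, 9): e=[-6,54,44] → ·
    (3,5)@(7, 11): e=[14,58,20] → █
    (4,5)@(9, 11): e=[6,38,48] → █
    (5,5)@(11, 11): e=[-2,18,76] → ·
    (3,6)@(7, 13): e=[26,42,24] → █
    (5,6)@(11, 13): e=[10,2,80] → █
    (2,7)@(5, 15): e=[46,46,0] → █  [on edge]
    (5,7)@(11, 15): e=[22,-14,84] → ·
    (2,8)@(5, 17): e=[58,30,4] → █
    (4,8)@(9, 17): e=[42,-10,60] → ·
  covered (12 px):
    · · · · · ·
    · · · · · ·
    · · · · · ·
    · · · · · ·
    · · · █ · ·
    · · · █ █ ·
    · · · █ █ █
    · · █ █ █ ·
    · · █ █ · ·
    · · █ · · ·
    · · · · · ·
    · · · · · ·
T1:
  2·area = 84  (B↔C swapped to make it positive)
  edge (0, 0)→(6, 6): d=(6,6) right/bottom  bias=-1
  edge (6, 6)→(0, 14): d=(-6,8) right/bottom  bias=-1
  edge (0, 14)→(0, 0): d=(0,-14) top-left  bias=+0
    (0,0)@(1, 1): e=[0,70,14] → ·  [on edge]
    (0,1)@(1, 3): e=[12,58,14] → █
    (1,1)@(3, 3): e=[0,42,42] → ·  [on edge]
    (0,2)@(1, 5): e=[24,46,14] → █
    (1,2)@(3, 5): e=[12,30,42] → █
    (2,2)@(5, 5): e=[0,14,70] → ·  [on edge]
    (0,3)@(1, 7): e=[36,34,14] → █
    (2,3)@(5, 7): e=[12,2,70] → █
    (3,3)@(7, 7): e=[0,-14,98] → ·  [on edge]
    (0,4)@(1, 9): e=[48,22,14] → █
    (2,4)@(5, 9): e=[24,-10,70] → ·
    (4,4)@(9, 9): e=[0,-42,126] → ·  [on edge]
    (5,5)@(11, 11): e=[0,-70,154] → ·  [on edge]
  covered (9 px):
    · · · · · ·
    █ · · · · ·
    █ █ · · · ·
    █ █ █ · · ·
    █ █ · · · ·
    █ · · · · ·
    · · · · · ·
    · · · · · ·
    · · · · · ·
    · · · · · ·
    · · · · · ·
    · · · · · ·
T2:
  2·area = 16  (B↔C swapped to make it positive)
  edge (4, 16)→(10, 20): d=(6,4) right/bottom  bias=-1
  edge (10, 20)→(6, 20): d=(-4,0) right/bottom  bias=-1
  edge (6, 20)→(4, 16): d=(-2,-4) top-left  bias=+0
    (2,8)@(5, 17): e=[2,12,2] → █
    (3,8)@(7, 17): e=[-6,12,10] → ·
    (2,9)@(5, 19): e=[14,4,-2] → ·
    (3,9)@(7, 19): e=[6,4,6] → █
    (4,9)@(9, 19): e=[-2,4,14] → ·
    (3,10)@(7, 21): e=[18,-4,2] → ·
  covered (2 px):
    · · · · · ·
    · · · · · ·
    · · · · · ·
    · · · · · ·
    · · · · · ·
    · · · · · ·
    · · · · · ·
    · · · · · ·
    · · █ · · ·
    · · · █ · ·
    · · · · · ·
    · · · · · ·
T3:
  2·area = 18
  edge (12, 18)→(6, 12): d=(-6,-6) top-left  bias=+0
  edge (6, 12)→(12, 15): d=(6,3) right/bottom  bias=-1
  edge (12, 15)→(12, 18): d=(0,3) right/bottom  bias=-1
    (0,3)@(1, 7): e=[0,-15,33] → ·  [on edge]
    (1,4)@(3, 9): e=[0,-9,27] → ·  [on edge]
    (2,5)@(5, 11): e=[0,-3,21] → ·  [on edge]
    (3,6)@(7, 13): e=[0,3,15] → █  [on edge]
    (4,6)@(9, 13): e=[12,-3,9] → ·
    (3,7)@(7, 15): e=[-12,15,15] → ·
    (4,7)@(9, 15): e=[0,9,9] → █  [on edge]
    (5,7)@(11, 15): e=[12,3,3] → █
    (4,8)@(9, 17): e=[-12,21,9] → ·
    (5,8)@(11, 17): e=[0,15,3] → █  [on edge]
    (5,9)@(11, 19): e=[-12,27,3] → ·
  covered (4 px):
    · · · · · ·
    · · · · · ·
    · · · · · ·
    · · · · · ·
    · · · · · ·
    · · · · · ·
    · · · █ · ·
    · · · · █ █
    · · · · · █
    · · · · · ·
    · · · · · ·
    · · · · · ·
T4:
  2·area = 20  (B↔C swapped to make it positive)
  edge (4, 6)→(4, 16): d=(0,10) right/bottom  bias=-1
  edge (4, 16)→(2, 20): d=(-2,4) right/bottom  bias=-1
  edge (2, 20)→(4, 6): d=(2,-14) top-left  bias=+0
    (1,6)@(3, 13): e=[10,10,0] → █  [on edge]
    (2,6)@(5, 13): e=[-10,2,28] → ·
    (1,7)@(3, 15): e=[10,6,4] → █
    (2,7)@(5, 15): e=[-10,-2,32] → ·
    (1,8)@(3, 17): e=[10,2,8] → █
    (2,8)@(5, 17): e=[-10,-6,36] → ·
    (1,9)@(3, 19): e=[10,-2,12] → ·
  covered (3 px):
    · · · · · ·
    · · · · · ·
    · · · · · ·
    · · · · · ·
    · · · · · ·
    · · · · · ·
    · █ · · · ·
    · █ · · · ·
    · █ · · · ·
    · · · · · ·
    · · · · · ·
    · · · · · ·

Final: 30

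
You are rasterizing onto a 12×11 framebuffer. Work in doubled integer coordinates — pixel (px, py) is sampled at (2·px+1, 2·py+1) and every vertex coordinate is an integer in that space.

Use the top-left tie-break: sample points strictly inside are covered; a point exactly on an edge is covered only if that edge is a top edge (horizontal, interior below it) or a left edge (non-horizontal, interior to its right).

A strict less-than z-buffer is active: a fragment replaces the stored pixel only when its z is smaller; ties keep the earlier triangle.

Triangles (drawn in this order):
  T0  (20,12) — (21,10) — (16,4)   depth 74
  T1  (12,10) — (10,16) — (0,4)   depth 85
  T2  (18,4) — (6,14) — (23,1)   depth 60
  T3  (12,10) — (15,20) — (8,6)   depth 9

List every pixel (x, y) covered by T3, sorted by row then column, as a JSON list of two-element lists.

T0:
  2·area = 16  (B↔C swapped to make it positive)
  edge (20, 12)→(16, 4): d=(-4,-8) top-left  bias=+0
  edge (16, 4)→(21, 10): d=(5,6) right/bottom  bias=-1
  edge (21, 10)→(20, 12): d=(-1,2) right/bottom  bias=-1
    (9,4)@(19, 9): e=[4,7,5] → #
    (10,4)@(21, 9): e=[20,-5,1] → ·
    (9,5)@(19, 11): e=[-4,17,3] → ·
  covered (1 px):
    · · · · · · · · · · · ·
    · · · · · · · · · · · ·
    · · · · · · · · · · · ·
    · · · · · · · · · · · ·
    · · · · · · · · · # · ·
    · · · · · · · · · · · ·
    · · · · · · · · · · · ·
    · · · · · · · · · · · ·
    · · · · · · · · · · · ·
    · · · · · · · · · · · ·
    · · · · · · · · · · · ·
T1:
  2·area = 84
  edge (12, 10)→(10, 16): d=(-2,6) right/bottom  bias=-1
  edge (10, 16)→(0, 4): d=(-10,-12) top-left  bias=+0
  edge (0, 4)→(12, 10): d=(12,6) right/bottom  bias=-1
    (7,0)@(15, 1): e=[0,210,-126] → ·  [on edge]
    (0,2)@(1, 5): e=[76,2,6] → #
    (1,2)@(3, 5): e=[64,26,-6] → ·
    (0,3)@(1, 7): e=[72,-18,30] → ·
    (1,3)@(3, 7): e=[60,6,18] → #
    (2,3)@(5, 7): e=[48,30,6] → #
    (3,3)@(7, 7): e=[36,54,-6] → ·
    (6,3)@(13, 7): e=[0,126,-42] → ·  [on edge]
    (1,4)@(3, 9): e=[56,-14,42] → ·
    (2,4)@(5, 9): e=[44,10,30] → #
    (3,4)@(7, 9): e=[32,34,18] → #
    (4,4)@(9, 9): e=[20,58,6] → #
    (5,6)@(11, 13): e=[0,42,42] → ·  [on edge]
    (4,9)@(9, 19): e=[0,-42,126] → ·  [on edge]
  covered (10 px):
    · · · · · · · · · · · ·
    · · · · · · · · · · · ·
    # · · · · · · · · · · ·
    · # # · · · · · · · · ·
    · · # # # · · · · · · ·
    · · · # # # · · · · · ·
    · · · · # · · · · · · ·
    · · · · · · · · · · · ·
    · · · · · · · · · · · ·
    · · · · · · · · · · · ·
    · · · · · · · · · · · ·
T2:
  2·area = 14  (B↔C swapped to make it positive)
  edge (18, 4)→(23, 1): d=(5,-3) top-left  bias=+0
  edge (23, 1)→(6, 14): d=(-17,13) right/bottom  bias=-1
  edge (6, 14)→(18, 4): d=(12,-10) top-left  bias=+0
    (11,0)@(23, 1): e=[0,0,14] → ·  [on edge]
    (8,2)@(17, 5): e=[2,10,2] → #
    (9,2)@(19, 5): e=[8,-16,22] → ·
    (6,3)@(13, 7): e=[0,28,-14] → ·  [on edge]
    (7,3)@(15, 7): e=[6,2,6] → #
    (8,3)@(17, 7): e=[12,-24,26] → ·
    (7,4)@(15, 9): e=[16,-32,30] → ·
    (1,6)@(3, 13): e=[0,56,-42] → ·  [on edge]
  covered (2 px):
    · · · · · · · · · · · ·
    · · · · · · · · · · · ·
    · · · · · · · · # · · ·
    · · · · · · · # · · · ·
    · · · · · · · · · · · ·
    · · · · · · · · · · · ·
    · · · · · · · · · · · ·
    · · · · · · · · · · · ·
    · · · · · · · · · · · ·
    · · · · · · · · · · · ·
    · · · · · · · · · · · ·
T3:
  2·area = 28
  edge (12, 10)→(15, 20): d=(3,10) right/bottom  bias=-1
  edge (15, 20)→(8, 6): d=(-7,-14) top-left  bias=+0
  edge (8, 6)→(12, 10): d=(4,4) right/bottom  bias=-1
    (1,0)@(3, 1): e=[63,-35,0] → ·  [on edge]
    (2,1)@(5, 3): e=[49,-21,0] → ·  [on edge]
    (3,2)@(7, 5): e=[35,-7,0] → ·  [on edge]
    (4,3)@(9, 7): e=[21,7,0] → ·  [on edge]
    (5,4)@(11, 9): e=[7,21,0] → ·  [on edge]
    (5,5)@(11, 11): e=[13,7,8] → #
    (6,5)@(13, 11): e=[-7,35,0] → ·  [on edge]
    (5,6)@(11, 13): e=[19,-7,16] → ·
    (7,6)@(15, 13): e=[-21,49,0] → ·  [on edge]
    (6,7)@(13, 15): e=[5,7,16] → #
    (7,7)@(15, 15): e=[-15,35,8] → ·
    (8,7)@(17, 15): e=[-35,63,0] → ·  [on edge]
    (9,8)@(19, 17): e=[-49,77,0] → ·  [on edge]
    (10,9)@(21, 19): e=[-63,91,0] → ·  [on edge]
    (11,10)@(23, 21): e=[-77,105,0] → ·  [on edge]
  covered (2 px):
    · · · · · · · · · · · ·
    · · · · · · · · · · · ·
    · · · · · · · · · · · ·
    · · · · · · · · · · · ·
    · · · · · · · · · · · ·
    · · · · · # · · · · · ·
    · · · · · · · · · · · ·
    · · · · · · # · · · · ·
    · · · · · · · · · · · ·
    · · · · · · · · · · · ·
    · · · · · · · · · · · ·

Final: [[5,5],[6,7]]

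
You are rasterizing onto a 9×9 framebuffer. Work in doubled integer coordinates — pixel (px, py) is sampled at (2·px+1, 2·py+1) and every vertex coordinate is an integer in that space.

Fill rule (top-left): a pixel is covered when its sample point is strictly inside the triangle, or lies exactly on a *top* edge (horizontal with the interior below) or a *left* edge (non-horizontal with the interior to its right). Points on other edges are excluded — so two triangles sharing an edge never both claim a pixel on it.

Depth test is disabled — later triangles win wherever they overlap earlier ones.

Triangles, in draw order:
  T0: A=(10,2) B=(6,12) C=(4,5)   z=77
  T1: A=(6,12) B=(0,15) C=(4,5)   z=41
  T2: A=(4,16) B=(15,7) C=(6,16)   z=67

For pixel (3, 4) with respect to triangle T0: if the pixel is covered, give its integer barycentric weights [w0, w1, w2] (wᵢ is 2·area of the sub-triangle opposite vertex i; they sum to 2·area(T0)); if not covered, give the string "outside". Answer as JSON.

T0:
  2·area = 48
  edge (10, 2)→(6, 12): d=(-4,10) right/bottom  bias=-1
  edge (6, 12)→(4, 5): d=(-2,-7) top-left  bias=+0
  edge (4, 5)→(10, 2): d=(6,-3) top-left  bias=+0
    (4,1)@(9, 3): e=[6,39,3] → #
    (5,1)@(11, 3): e=[-14,53,9] → ·
    (2,2)@(5, 5): e=[38,7,3] → #
    (3,2)@(7, 5): e=[18,21,9] → #
    (4,2)@(9, 5): e=[-2,35,15] → ·
    (2,3)@(5, 7): e=[30,3,15] → #
    (4,3)@(9, 7): e=[-10,31,27] → ·
    (2,4)@(5, 9): e=[22,-1,27] → ·
    (3,4)@(7, 9): e=[2,13,33] → #
    (4,4)@(9, 9): e=[-18,27,39] → ·
    (3,5)@(7, 11): e=[-6,9,45] → ·
  covered (6 px):
    · · · · · · · · ·
    · · · · # · · · ·
    · · # # · · · · ·
    · · # # · · · · ·
    · · · # · · · · ·
    · · · · · · · · ·
    · · · · · · · · ·
    · · · · · · · · ·
    · · · · · · · · ·
T1:
  2·area = 48
  edge (6, 12)→(0, 15): d=(-6,3) right/bottom  bias=-1
  edge (0, 15)→(4, 5): d=(4,-10) top-left  bias=+0
  edge (4, 5)→(6, 12): d=(2,7) right/bottom  bias=-1
    (1,4)@(3, 9): e=[27,6,15] → #
    (2,4)@(5, 9): e=[21,26,1] → #
    (3,4)@(7, 9): e=[15,46,-13] → ·
    (1,5)@(3, 11): e=[15,14,19] → #
    (3,5)@(7, 11): e=[3,54,-9] → ·
    (0,6)@(1, 13): e=[9,2,37] → #
    (2,6)@(5, 13): e=[-3,42,9] → ·
    (0,7)@(1, 15): e=[-3,10,41] → ·
    (1,7)@(3, 15): e=[-9,30,27] → ·
  covered (6 px):
    · · · · · · · · ·
    · · · · · · · · ·
    · · · · · · · · ·
    · · · · · · · · ·
    · # # · · · · · ·
    · # # · · · · · ·
    # # · · · · · · ·
    · · · · · · · · ·
    · · · · · · · · ·
T2:
  2·area = 18
  edge (4, 16)→(15, 7): d=(11,-9) top-left  bias=+0
  edge (15, 7)→(6, 16): d=(-9,9) right/bottom  bias=-1
  edge (6, 16)→(4, 16): d=(-2,0) right/bottom  bias=-1
    (8,2)@(17, 5): e=[-4,0,22] → ·  [on edge]
    (7,3)@(15, 7): e=[0,0,18] → ·  [on edge]
    (6,4)@(13, 9): e=[4,0,14] → ·  [on edge]
    (5,5)@(11, 11): e=[8,0,10] → ·  [on edge]
    (4,6)@(9, 13): e=[12,0,6] → ·  [on edge]
    (3,7)@(7, 15): e=[16,0,2] → ·  [on edge]
    (2,8)@(5, 17): e=[20,0,-2] → ·  [on edge]
  covered (0 px):
    · · · · · · · · ·
    · · · · · · · · ·
    · · · · · · · · ·
    · · · · · · · · ·
    · · · · · · · · ·
    · · · · · · · · ·
    · · · · · · · · ·
    · · · · · · · · ·
    · · · · · · · · ·

Final: [13,33,2]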